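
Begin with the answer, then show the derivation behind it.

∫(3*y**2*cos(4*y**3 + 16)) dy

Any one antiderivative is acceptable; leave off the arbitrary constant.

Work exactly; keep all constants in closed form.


The answer is sin(4*y**3 + 16)/4.
Step 1. Substitute u = y**3 + 4, turning ∫(3*y**2*cos(4*y**3 + 16)) dy into ∫(cos(4*u)) du: now ∫(cos(4*u)) du.
Step 2. Evaluate the standard form: now sin(4*u)/4.
Step 3. Substitute back u = y**3 + 4: now sin(4*y**3 + 16)/4.
Answer: sin(4*y**3 + 16)/4.


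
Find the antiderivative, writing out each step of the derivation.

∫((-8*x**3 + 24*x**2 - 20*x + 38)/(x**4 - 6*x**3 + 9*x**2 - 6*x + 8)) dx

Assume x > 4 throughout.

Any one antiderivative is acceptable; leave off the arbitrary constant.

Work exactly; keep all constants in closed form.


Step 1. Decompose ∫((-8*x**3 + 24*x**2 - 20*x + 38)/(x**4 - 6*x**3 + 9*x**2 - 6*x + 8)) dx by partial fractions, (-8*x**3 + 24*x**2 - 20*x + 38)/(x**4 - 6*x**3 + 9*x**2 - 6*x + 8) = 2/(x**2 + 1) - 3/(x - 2) - 5/(x - 4): now ∫(-5/(x - 4)) dx + ∫(-3/(x - 2)) dx + ∫(2/(x**2 + 1)) dx.
Step 2. Evaluate the standard form [assuming x > 4]: now -5*log(x - 4) + ∫(-3/(x - 2)) dx + ∫(2/(x**2 + 1)) dx.
Step 3. Evaluate the standard form [assuming x > 2]: now -5*log(x - 4) - 3*log(x - 2) + ∫(2/(x**2 + 1)) dx.
Step 4. Evaluate the standard form: now -5*log(x - 4) - 3*log(x - 2) + 2*atan(x).
Answer: -5*log(x - 4) - 3*log(x - 2) + 2*atan(x).


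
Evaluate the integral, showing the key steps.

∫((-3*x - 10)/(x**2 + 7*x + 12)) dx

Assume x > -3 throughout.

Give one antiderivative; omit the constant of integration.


Step 1. Decompose ∫((-3*x - 10)/(x**2 + 7*x + 12)) dx by partial fractions, (-3*x - 10)/(x**2 + 7*x + 12) = -2/(x + 4) - 1/(x + 3): now ∫(-1/(x + 3)) dx + ∫(-2/(x + 4)) dx.
Step 2. Evaluate the standard form [assuming x > -3]: now -log(x + 3) + ∫(-2/(x + 4)) dx.
Step 3. Evaluate the standard form [assuming x > -4]: now -log(x + 3) - 2*log(x + 4).
Answer: -log(x + 3) - 2*log(x + 4).


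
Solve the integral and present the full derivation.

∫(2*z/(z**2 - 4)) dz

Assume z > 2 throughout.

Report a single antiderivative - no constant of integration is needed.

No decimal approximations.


Step 1. Decompose ∫(2*z/(z**2 - 4)) dz by partial fractions, 2*z/(z**2 - 4) = 1/(z + 2) + 1/(z - 2): now ∫(1/(z - 2)) dz + ∫(1/(z + 2)) dz.
Step 2. Evaluate the standard form [assuming z > 2]: now log(z - 2) + ∫(1/(z + 2)) dz.
Step 3. Evaluate the standard form [assuming z > -2]: now log(z - 2) + log(z + 2).
Answer: log(z - 2) + log(z + 2).


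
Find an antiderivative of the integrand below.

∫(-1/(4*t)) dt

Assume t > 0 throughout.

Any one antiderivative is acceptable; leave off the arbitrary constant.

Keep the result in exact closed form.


Answer: -log(t)/4.


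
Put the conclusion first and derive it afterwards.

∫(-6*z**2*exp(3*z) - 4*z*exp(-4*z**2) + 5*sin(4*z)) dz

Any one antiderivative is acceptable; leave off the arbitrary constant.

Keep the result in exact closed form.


The answer is -2*z**2*exp(3*z) + 4*z*exp(3*z)/3 - 4*exp(3*z)/9 - 5*cos(4*z)/4 + exp(-4*z**2)/2.
Step 1. Rewrite: now ∫(-4*z*exp(-4*z**2)) dz + ∫(-6*z**2*exp(3*z)) dz + ∫(5*sin(4*z)) dz.
Step 2. Integrate ∫(-6*z**2*exp(3*z)) dz by parts with u = z**2, dv = (-6*exp(3*z)) dz, so v = -2*exp(3*z): now -2*z**2*exp(3*z) + ∫(4*z*exp(3*z)) dz + ∫(-4*z*exp(-4*z**2)) dz + ∫(5*sin(4*z)) dz.
Step 3. Integrate ∫(4*z*exp(3*z)) dz by parts with u = z, dv = (4*exp(3*z)) dz, so v = 4*exp(3*z)/3: now -2*z**2*exp(3*z) + 4*z*exp(3*z)/3 + ∫(-4*z*exp(-4*z**2)) dz + ∫(-4*exp(3*z)/3) dz + ∫(5*sin(4*z)) dz.
Step 4. Evaluate the standard form: now -2*z**2*exp(3*z) + 4*z*exp(3*z)/3 - 4*exp(3*z)/9 + ∫(-4*z*exp(-4*z**2)) dz + ∫(5*sin(4*z)) dz.
Step 5. Substitute u = z**2, turning ∫(-4*z*exp(-4*z**2)) dz into ∫(-2*exp(-4*u)) du: now -2*z**2*exp(3*z) + 4*z*exp(3*z)/3 - 4*exp(3*z)/9 + ∫(-2*exp(-4*u)) du + ∫(5*sin(4*z)) dz.
Step 6. Evaluate the standard form: now -2*z**2*exp(3*z) + 4*z*exp(3*z)/3 - 4*exp(3*z)/9 + ∫(5*sin(4*z)) dz + exp(-4*u)/2.
Step 7. Substitute back u = z**2: now -2*z**2*exp(3*z) + 4*z*exp(3*z)/3 - 4*exp(3*z)/9 + ∫(5*sin(4*z)) dz + exp(-4*z**2)/2.
Step 8. Evaluate the standard form: now -2*z**2*exp(3*z) + 4*z*exp(3*z)/3 - 4*exp(3*z)/9 - 5*cos(4*z)/4 + exp(-4*z**2)/2.
Answer: -2*z**2*exp(3*z) + 4*z*exp(3*z)/3 - 4*exp(3*z)/9 - 5*cos(4*z)/4 + exp(-4*z**2)/2.


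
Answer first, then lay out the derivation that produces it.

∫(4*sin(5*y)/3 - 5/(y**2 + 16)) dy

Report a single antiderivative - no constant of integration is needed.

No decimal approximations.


The answer is -4*cos(5*y)/15 - 5*atan(y/4)/4.
Step 1. Rewrite: now ∫(-5/(y**2 + 16)) dy + ∫(4*sin(5*y)/3) dy.
Step 2. Evaluate the standard form: now -4*cos(5*y)/15 + ∫(-5/(y**2 + 16)) dy.
Step 3. Evaluate the standard form: now -4*cos(5*y)/15 - 5*atan(y/4)/4.
Answer: -4*cos(5*y)/15 - 5*atan(y/4)/4.


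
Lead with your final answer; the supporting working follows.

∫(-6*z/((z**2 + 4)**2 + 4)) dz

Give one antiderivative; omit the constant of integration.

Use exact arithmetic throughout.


The answer is -3*atan(z**2/2 + 2)/2.
Step 1. Substitute u = z**2 + 4, turning ∫(-6*z/((z**2 + 4)**2 + 4)) dz into ∫(-3/(u**2 + 4)) du: now ∫(-3/(u**2 + 4)) du.
Step 2. Evaluate the standard form: now -3*atan(u/2)/2.
Step 3. Substitute back u = z**2 + 4: now -3*atan(z**2/2 + 2)/2.
Answer: -3*atan(z**2/2 + 2)/2.


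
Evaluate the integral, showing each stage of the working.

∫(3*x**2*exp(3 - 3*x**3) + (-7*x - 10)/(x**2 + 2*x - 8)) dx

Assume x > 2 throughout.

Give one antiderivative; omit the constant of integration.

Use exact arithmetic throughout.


Step 1. Rewrite: now ∫(3*x**2*exp(3 - 3*x**3)) dx + ∫((-7*x - 10)/(x**2 + 2*x - 8)) dx.
Step 2. Substitute u = x**3 - 1, turning ∫(3*x**2*exp(3 - 3*x**3)) dx into ∫(exp(-3*u)) du: now ∫((-7*x - 10)/(x**2 + 2*x - 8)) dx + ∫(exp(-3*u)) du.
Step 3. Evaluate the standard form: now ∫((-7*x - 10)/(x**2 + 2*x - 8)) dx - exp(-3*u)/3.
Step 4. Substitute back u = x**3 - 1: now -exp(3 - 3*x**3)/3 + ∫((-7*x - 10)/(x**2 + 2*x - 8)) dx.
Step 5. Decompose ∫((-7*x - 10)/(x**2 + 2*x - 8)) dx by partial fractions, (-7*x - 10)/(x**2 + 2*x - 8) = -3/(x + 4) - 4/(x - 2): now -exp(3 - 3*x**3)/3 + ∫(-4/(x - 2)) dx + ∫(-3/(x + 4)) dx.
Step 6. Evaluate the standard form [assuming x > 2]: now -exp(3 - 3*x**3)/3 - 4*log(x - 2) + ∫(-3/(x + 4)) dx.
Step 7. Evaluate the standard form [assuming x > -4]: now -exp(3 - 3*x**3)/3 - 4*log(x - 2) - 3*log(x + 4).
Answer: -exp(3 - 3*x**3)/3 - 4*log(x - 2) - 3*log(x + 4).


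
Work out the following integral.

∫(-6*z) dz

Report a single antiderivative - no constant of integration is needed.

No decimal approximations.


Answer: -3*z**2.


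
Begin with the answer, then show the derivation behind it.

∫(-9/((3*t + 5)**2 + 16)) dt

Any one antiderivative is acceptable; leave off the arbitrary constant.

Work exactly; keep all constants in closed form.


The answer is -3*atan(3*t/4 + 5/4)/4.
Step 1. Substitute u = 3*t + 5, turning ∫(-9/((3*t + 5)**2 + 16)) dt into ∫(-3/(u**2 + 16)) du: now ∫(-3/(u**2 + 16)) du.
Step 2. Evaluate the standard form: now -3*atan(u/4)/4.
Step 3. Substitute back u = 3*t + 5: now -3*atan(3*t/4 + 5/4)/4.
Answer: -3*atan(3*t/4 + 5/4)/4.


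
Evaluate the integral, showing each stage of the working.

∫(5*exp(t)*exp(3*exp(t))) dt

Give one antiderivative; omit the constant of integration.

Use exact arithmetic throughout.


Step 1. Substitute u = exp(t), turning ∫(5*exp(t)*exp(3*exp(t))) dt into ∫(5*exp(3*u)) du: now ∫(5*exp(3*u)) du.
Step 2. Evaluate the standard form: now 5*exp(3*u)/3.
Step 3. Substitute back u = exp(t): now 5*exp(3*exp(t))/3.
Answer: 5*exp(3*exp(t))/3.


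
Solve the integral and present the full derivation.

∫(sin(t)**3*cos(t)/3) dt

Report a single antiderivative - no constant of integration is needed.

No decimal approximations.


Step 1. Substitute u = sin(t), turning ∫(sin(t)**3*cos(t)/3) dt into ∫(u**3/3) du: now ∫(u**3/3) du.
Step 2. Evaluate the standard form: now u**4/12.
Step 3. Substitute back u = sin(t): now sin(t)**4/12.
Answer: sin(t)**4/12.


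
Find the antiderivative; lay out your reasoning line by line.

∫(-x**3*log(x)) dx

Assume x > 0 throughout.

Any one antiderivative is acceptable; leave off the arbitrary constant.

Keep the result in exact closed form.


Step 1. Integrate ∫(-x**3*log(x)) dx by parts with u = log(x), dv = (-x**3) dx, so v = -x**4/4 [assuming x > 0]: now -x**4*log(x)/4 + ∫(x**3/4) dx.
Step 2. Evaluate the standard form: now -x**4*log(x)/4 + x**4/16.
Answer: -x**4*log(x)/4 + x**4/16.


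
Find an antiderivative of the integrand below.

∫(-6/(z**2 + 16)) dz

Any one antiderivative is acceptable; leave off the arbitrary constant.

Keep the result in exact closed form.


Answer: -3*atan(z/4)/2.


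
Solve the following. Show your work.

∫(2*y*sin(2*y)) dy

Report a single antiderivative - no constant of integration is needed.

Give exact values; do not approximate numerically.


Step 1. Integrate ∫(2*y*sin(2*y)) dy by parts with u = y, dv = (2*sin(2*y)) dy, so v = -cos(2*y): now -y*cos(2*y) + ∫(cos(2*y)) dy.
Step 2. Evaluate the standard form: now -y*cos(2*y) + sin(2*y)/2.
Answer: -y*cos(2*y) + sin(2*y)/2.


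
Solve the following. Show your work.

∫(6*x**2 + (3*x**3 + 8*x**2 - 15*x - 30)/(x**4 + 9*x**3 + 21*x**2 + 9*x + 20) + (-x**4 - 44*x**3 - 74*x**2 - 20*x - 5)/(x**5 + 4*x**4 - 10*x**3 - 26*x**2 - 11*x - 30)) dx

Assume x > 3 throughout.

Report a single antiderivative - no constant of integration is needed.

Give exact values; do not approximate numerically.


Step 1. Rewrite: now ∫(6*x**2) dx + ∫((3*x**3 + 8*x**2 - 15*x - 30)/(x**4 + 9*x**3 + 21*x**2 + 9*x + 20)) dx + ∫((-x**4 - 44*x**3 - 74*x**2 - 20*x - 5)/(x**5 + 4*x**4 - 10*x**3 - 26*x**2 - 11*x - 30)) dx.
Step 2. Decompose ∫((-x**4 - 44*x**3 - 74*x**2 - 20*x - 5)/(x**5 + 4*x**4 - 10*x**3 - 26*x**2 - 11*x - 30)) dx by partial fractions, (-x**4 - 44*x**3 - 74*x**2 - 20*x - 5)/(x**5 + 4*x**4 - 10*x**3 - 26*x**2 - 11*x - 30) = -2/(x**2 + 1) + 5/(x + 5) - 1/(x + 2) - 5/(x - 3): now ∫(6*x**2) dx + ∫((3*x**3 + 8*x**2 - 15*x - 30)/(x**4 + 9*x**3 + 21*x**2 + 9*x + 20)) dx + ∫(-5/(x - 3)) dx + ∫(-1/(x + 2)) dx + ∫(5/(x + 5)) dx + ∫(-2/(x**2 + 1)) dx.
Step 3. Evaluate the standard form [assuming x > 3]: now -5*log(x - 3) + ∫(6*x**2) dx + ∫((3*x**3 + 8*x**2 - 15*x - 30)/(x**4 + 9*x**3 + 21*x**2 + 9*x + 20)) dx + ∫(-1/(x + 2)) dx + ∫(5/(x + 5)) dx + ∫(-2/(x**2 + 1)) dx.
Step 4. Evaluate the standard form [assuming x > -2]: now -5*log(x - 3) - log(x + 2) + ∫(6*x**2) dx + ∫((3*x**3 + 8*x**2 - 15*x - 30)/(x**4 + 9*x**3 + 21*x**2 + 9*x + 20)) dx + ∫(5/(x + 5)) dx + ∫(-2/(x**2 + 1)) dx.
Step 5. Evaluate the standard form [assuming x > -5]: now -5*log(x - 3) - log(x + 2) + 5*log(x + 5) + ∫(6*x**2) dx + ∫((3*x**3 + 8*x**2 - 15*x - 30)/(x**4 + 9*x**3 + 21*x**2 + 9*x + 20)) dx + ∫(-2/(x**2 + 1)) dx.
Step 6. Evaluate the standard form: now -5*log(x - 3) - log(x + 2) + 5*log(x + 5) - 2*atan(x) + ∫(6*x**2) dx + ∫((3*x**3 + 8*x**2 - 15*x - 30)/(x**4 + 9*x**3 + 21*x**2 + 9*x + 20)) dx.
Step 7. Decompose ∫((3*x**3 + 8*x**2 - 15*x - 30)/(x**4 + 9*x**3 + 21*x**2 + 9*x + 20)) dx by partial fractions, (3*x**3 + 8*x**2 - 15*x - 30)/(x**4 + 9*x**3 + 21*x**2 + 9*x + 20) = -2/(x**2 + 1) + 5/(x + 5) - 2/(x + 4): now -5*log(x - 3) - log(x + 2) + 5*log(x + 5) - 2*atan(x) + ∫(6*x**2) dx + ∫(-2/(x + 4)) dx + ∫(5/(x + 5)) dx + ∫(-2/(x**2 + 1)) dx.
Step 8. Evaluate the standard form [assuming x > -5]: now -5*log(x - 3) - log(x + 2) + 10*log(x + 5) - 2*atan(x) + ∫(6*x**2) dx + ∫(-2/(x + 4)) dx + ∫(-2/(x**2 + 1)) dx.
Step 9. Evaluate the standard form [assuming x > -4]: now -5*log(x - 3) - log(x + 2) - 2*log(x + 4) + 10*log(x + 5) - 2*atan(x) + ∫(6*x**2) dx + ∫(-2/(x**2 + 1)) dx.
Step 10. Evaluate the standard form: now -5*log(x - 3) - log(x + 2) - 2*log(x + 4) + 10*log(x + 5) - 4*atan(x) + ∫(6*x**2) dx.
Step 11. Evaluate the standard form: now 2*x**3 - 5*log(x - 3) - log(x + 2) - 2*log(x + 4) + 10*log(x + 5) - 4*atan(x).
Answer: 2*x**3 - 5*log(x - 3) - log(x + 2) - 2*log(x + 4) + 10*log(x + 5) - 4*atan(x).


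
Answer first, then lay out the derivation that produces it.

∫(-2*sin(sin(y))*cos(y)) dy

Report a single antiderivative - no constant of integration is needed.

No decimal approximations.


The answer is 2*cos(sin(y)).
Step 1. Substitute u = sin(y), turning ∫(-2*sin(sin(y))*cos(y)) dy into ∫(-2*sin(u)) du: now ∫(-2*sin(u)) du.
Step 2. Evaluate the standard form: now 2*cos(u).
Step 3. Substitute back u = sin(y): now 2*cos(sin(y)).
Answer: 2*cos(sin(y)).


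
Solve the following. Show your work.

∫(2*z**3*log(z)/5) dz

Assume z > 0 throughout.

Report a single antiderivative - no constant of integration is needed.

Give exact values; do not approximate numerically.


Step 1. Integrate ∫(2*z**3*log(z)/5) dz by parts with u = log(z), dv = (2*z**3/5) dz, so v = z**4/10 [assuming z > 0]: now z**4*log(z)/10 + ∫(-z**3/10) dz.
Step 2. Evaluate the standard form: now z**4*log(z)/10 - z**4/40.
Answer: z**4*log(z)/10 - z**4/40.


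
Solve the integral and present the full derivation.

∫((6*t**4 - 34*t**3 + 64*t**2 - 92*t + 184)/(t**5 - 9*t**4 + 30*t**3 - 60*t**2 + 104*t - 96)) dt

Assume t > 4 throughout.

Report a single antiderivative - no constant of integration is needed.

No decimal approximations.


Step 1. Decompose ∫((6*t**4 - 34*t**3 + 64*t**2 - 92*t + 184)/(t**5 - 9*t**4 + 30*t**3 - 60*t**2 + 104*t - 96)) dt by partial fractions, (6*t**4 - 34*t**3 + 64*t**2 - 92*t + 184)/(t**5 - 9*t**4 + 30*t**3 - 60*t**2 + 104*t - 96) = 2/(t**2 + 4) + 5/(t - 2) - 4/(t - 3) + 5/(t - 4): now ∫(5/(t - 4)) dt + ∫(-4/(t - 3)) dt + ∫(5/(t - 2)) dt + ∫(2/(t**2 + 4)) dt.
Step 2. Evaluate the standard form [assuming t > 2]: now 5*log(t - 2) + ∫(5/(t - 4)) dt + ∫(-4/(t - 3)) dt + ∫(2/(t**2 + 4)) dt.
Step 3. Evaluate the standard form [assuming t > 4]: now 5*log(t - 4) + 5*log(t - 2) + ∫(-4/(t - 3)) dt + ∫(2/(t**2 + 4)) dt.
Step 4. Evaluate the standard form [assuming t > 3]: now 5*log(t - 4) - 4*log(t - 3) + 5*log(t - 2) + ∫(2/(t**2 + 4)) dt.
Step 5. Evaluate the standard form: now 5*log(t - 4) - 4*log(t - 3) + 5*log(t - 2) + atan(t/2).
Answer: 5*log(t - 4) - 4*log(t - 3) + 5*log(t - 2) + atan(t/2).


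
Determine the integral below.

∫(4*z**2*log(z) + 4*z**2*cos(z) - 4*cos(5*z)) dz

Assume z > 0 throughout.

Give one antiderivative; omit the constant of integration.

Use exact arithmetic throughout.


Answer: 4*z**3*log(z)/3 - 4*z**3/9 + 4*z**2*sin(z) + 8*z*cos(z) - 8*sin(z) - 4*sin(5*z)/5.


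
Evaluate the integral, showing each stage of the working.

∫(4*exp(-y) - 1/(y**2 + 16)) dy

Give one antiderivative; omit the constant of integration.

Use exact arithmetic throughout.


Step 1. Rewrite: now ∫(-1/(y**2 + 16)) dy + ∫(4*exp(-y)) dy.
Step 2. Evaluate the standard form: now -atan(y/4)/4 + ∫(4*exp(-y)) dy.
Step 3. Evaluate the standard form: now -atan(y/4)/4 - 4*exp(-y).
Answer: -atan(y/4)/4 - 4*exp(-y).


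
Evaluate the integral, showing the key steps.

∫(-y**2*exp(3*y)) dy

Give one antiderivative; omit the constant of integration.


Step 1. Integrate ∫(-y**2*exp(3*y)) dy by parts with u = y**2, dv = (-exp(3*y)) dy, so v = -exp(3*y)/3: now -y**2*exp(3*y)/3 + ∫(2*y*exp(3*y)/3) dy.
Step 2. Integrate ∫(2*y*exp(3*y)/3) dy by parts with u = y, dv = (2*exp(3*y)/3) dy, so v = 2*exp(3*y)/9: now -y**2*exp(3*y)/3 + 2*y*exp(3*y)/9 + ∫(-2*exp(3*y)/9) dy.
Step 3. Evaluate the standard form: now -y**2*exp(3*y)/3 + 2*y*exp(3*y)/9 - 2*exp(3*y)/27.
Answer: -y**2*exp(3*y)/3 + 2*y*exp(3*y)/9 - 2*exp(3*y)/27.


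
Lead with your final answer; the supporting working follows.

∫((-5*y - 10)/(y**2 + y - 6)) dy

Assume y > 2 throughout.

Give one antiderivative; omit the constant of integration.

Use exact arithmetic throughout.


The answer is -4*log(y - 2) - log(y + 3).
Step 1. Decompose ∫((-5*y - 10)/(y**2 + y - 6)) dy by partial fractions, (-5*y - 10)/(y**2 + y - 6) = -1/(y + 3) - 4/(y - 2): now ∫(-4/(y - 2)) dy + ∫(-1/(y + 3)) dy.
Step 2. Evaluate the standard form [assuming y > -3]: now -log(y + 3) + ∫(-4/(y - 2)) dy.
Step 3. Evaluate the standard form [assuming y > 2]: now -4*log(y - 2) - log(y + 3).
Answer: -4*log(y - 2) - log(y + 3).


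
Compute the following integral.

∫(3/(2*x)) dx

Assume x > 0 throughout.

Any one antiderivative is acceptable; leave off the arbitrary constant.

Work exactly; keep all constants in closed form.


Answer: 3*log(x)/2.


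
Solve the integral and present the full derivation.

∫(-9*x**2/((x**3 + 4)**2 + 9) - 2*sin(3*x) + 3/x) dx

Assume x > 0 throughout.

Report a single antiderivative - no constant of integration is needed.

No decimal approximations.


Step 1. Rewrite: now ∫(3/x) dx + ∫(-9*x**2/((x**3 + 4)**2 + 9)) dx + ∫(-2*sin(3*x)) dx.
Step 2. Substitute u = x**3 + 4, turning ∫(-9*x**2/((x**3 + 4)**2 + 9)) dx into ∫(-3/(u**2 + 9)) du: now ∫(3/x) dx + ∫(-3/(u**2 + 9)) du + ∫(-2*sin(3*x)) dx.
Step 3. Evaluate the standard form: now -atan(u/3) + ∫(3/x) dx + ∫(-2*sin(3*x)) dx.
Step 4. Substitute back u = x**3 + 4: now -atan(x**3/3 + 4/3) + ∫(3/x) dx + ∫(-2*sin(3*x)) dx.
Step 5. Evaluate the standard form [assuming x > 0]: now 3*log(x) - atan(x**3/3 + 4/3) + ∫(-2*sin(3*x)) dx.
Step 6. Evaluate the standard form: now 3*log(x) + 2*cos(3*x)/3 - atan(x**3/3 + 4/3).
Answer: 3*log(x) + 2*cos(3*x)/3 - atan(x**3/3 + 4/3).


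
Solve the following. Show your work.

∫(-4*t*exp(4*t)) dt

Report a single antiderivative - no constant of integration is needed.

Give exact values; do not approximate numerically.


Step 1. Integrate ∫(-4*t*exp(4*t)) dt by parts with u = t, dv = (-4*exp(4*t)) dt, so v = -exp(4*t): now -t*exp(4*t) + ∫(exp(4*t)) dt.
Step 2. Evaluate the standard form: now -t*exp(4*t) + exp(4*t)/4.
Answer: -t*exp(4*t) + exp(4*t)/4.


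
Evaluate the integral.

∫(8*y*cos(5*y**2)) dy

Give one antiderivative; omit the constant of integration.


Answer: 4*sin(5*y**2)/5.


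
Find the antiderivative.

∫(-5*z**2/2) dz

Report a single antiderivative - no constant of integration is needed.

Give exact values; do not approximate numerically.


Answer: -5*z**3/6.


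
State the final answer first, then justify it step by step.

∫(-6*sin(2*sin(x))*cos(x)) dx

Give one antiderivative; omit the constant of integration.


The answer is 3*cos(2*sin(x)).
Step 1. Substitute u = sin(x), turning ∫(-6*sin(2*sin(x))*cos(x)) dx into ∫(-6*sin(2*u)) du: now ∫(-6*sin(2*u)) du.
Step 2. Evaluate the standard form: now 3*cos(2*u).
Step 3. Substitute back u = sin(x): now 3*cos(2*sin(x)).
Answer: 3*cos(2*sin(x)).


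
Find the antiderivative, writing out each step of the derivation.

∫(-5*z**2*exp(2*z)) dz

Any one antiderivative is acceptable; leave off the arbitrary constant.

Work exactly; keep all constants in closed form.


Step 1. Integrate ∫(-5*z**2*exp(2*z)) dz by parts with u = z**2, dv = (-5*exp(2*z)) dz, so v = -5*exp(2*z)/2: now -5*z**2*exp(2*z)/2 + ∫(5*z*exp(2*z)) dz.
Step 2. Integrate ∫(5*z*exp(2*z)) dz by parts with u = z, dv = (5*exp(2*z)) dz, so v = 5*exp(2*z)/2: now -5*z**2*exp(2*z)/2 + 5*z*exp(2*z)/2 + ∫(-5*exp(2*z)/2) dz.
Step 3. Evaluate the standard form: now -5*z**2*exp(2*z)/2 + 5*z*exp(2*z)/2 - 5*exp(2*z)/4.
Answer: -5*z**2*exp(2*z)/2 + 5*z*exp(2*z)/2 - 5*exp(2*z)/4.


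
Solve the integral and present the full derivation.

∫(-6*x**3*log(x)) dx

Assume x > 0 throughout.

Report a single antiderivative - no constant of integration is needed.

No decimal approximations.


Step 1. Integrate ∫(-6*x**3*log(x)) dx by parts with u = log(x), dv = (-6*x**3) dx, so v = -3*x**4/2 [assuming x > 0]: now -3*x**4*log(x)/2 + ∫(3*x**3/2) dx.
Step 2. Evaluate the standard form: now -3*x**4*log(x)/2 + 3*x**4/8.
Answer: -3*x**4*log(x)/2 + 3*x**4/8.


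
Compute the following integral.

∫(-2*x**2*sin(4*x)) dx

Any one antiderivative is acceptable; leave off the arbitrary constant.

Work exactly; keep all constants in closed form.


Answer: x**2*cos(4*x)/2 - x*sin(4*x)/4 - cos(4*x)/16.


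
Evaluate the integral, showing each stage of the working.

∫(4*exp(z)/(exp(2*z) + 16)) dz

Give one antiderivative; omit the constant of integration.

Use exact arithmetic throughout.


Step 1. Substitute u = exp(z), turning ∫(4*exp(z)/(exp(2*z) + 16)) dz into ∫(4/(u**2 + 16)) du: now ∫(4/(u**2 + 16)) du.
Step 2. Evaluate the standard form: now atan(u/4).
Step 3. Substitute back u = exp(z): now atan(exp(z)/4).
Answer: atan(exp(z)/4).


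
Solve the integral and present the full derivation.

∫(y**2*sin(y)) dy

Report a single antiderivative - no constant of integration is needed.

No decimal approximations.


Step 1. Integrate ∫(y**2*sin(y)) dy by parts with u = y**2, dv = (sin(y)) dy, so v = -cos(y): now -y**2*cos(y) + ∫(2*y*cos(y)) dy.
Step 2. Integrate ∫(2*y*cos(y)) dy by parts with u = y, dv = (2*cos(y)) dy, so v = 2*sin(y): now -y**2*cos(y) + 2*y*sin(y) + ∫(-2*sin(y)) dy.
Step 3. Evaluate the standard form: now -y**2*cos(y) + 2*y*sin(y) + 2*cos(y).
Answer: -y**2*cos(y) + 2*y*sin(y) + 2*cos(y).


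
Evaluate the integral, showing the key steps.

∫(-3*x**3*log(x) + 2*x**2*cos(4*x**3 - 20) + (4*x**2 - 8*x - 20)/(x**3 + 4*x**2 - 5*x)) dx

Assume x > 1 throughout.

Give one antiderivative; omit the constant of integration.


Step 1. Rewrite: now ∫(2*x**2*cos(4*x**3 - 20)) dx + ∫(-3*x**3*log(x)) dx + ∫((4*x**2 - 8*x - 20)/(x**3 + 4*x**2 - 5*x)) dx.
Step 2. Integrate ∫(-3*x**3*log(x)) dx by parts with u = log(x), dv = (-3*x**3) dx, so v = -3*x**4/4 [assuming x > 0]: now -3*x**4*log(x)/4 + ∫(3*x**3/4) dx + ∫(2*x**2*cos(4*x**3 - 20)) dx + ∫((4*x**2 - 8*x - 20)/(x**3 + 4*x**2 - 5*x)) dx.
Step 3. Evaluate the standard form: now -3*x**4*log(x)/4 + 3*x**4/16 + ∫(2*x**2*cos(4*x**3 - 20)) dx + ∫((4*x**2 - 8*x - 20)/(x**3 + 4*x**2 - 5*x)) dx.
Step 4. Decompose ∫((4*x**2 - 8*x - 20)/(x**3 + 4*x**2 - 5*x)) dx by partial fractions, (4*x**2 - 8*x - 20)/(x**3 + 4*x**2 - 5*x) = 4/(x + 5) - 4/(x - 1) + 4/x: now -3*x**4*log(x)/4 + 3*x**4/16 + ∫(4/x) dx + ∫(2*x**2*cos(4*x**3 - 20)) dx + ∫(-4/(x - 1)) dx + ∫(4/(x + 5)) dx.
Step 5. Evaluate the standard form [assuming x > 1]: now -3*x**4*log(x)/4 + 3*x**4/16 - 4*log(x - 1) + ∫(4/x) dx + ∫(2*x**2*cos(4*x**3 - 20)) dx + ∫(4/(x + 5)) dx.
Step 6. Evaluate the standard form [assuming x > -5]: now -3*x**4*log(x)/4 + 3*x**4/16 - 4*log(x - 1) + 4*log(x + 5) + ∫(4/x) dx + ∫(2*x**2*cos(4*x**3 - 20)) dx.
Step 7. Evaluate the standard form [assuming x > 0]: now -3*x**4*log(x)/4 + 3*x**4/16 + 4*log(x) - 4*log(x - 1) + 4*log(x + 5) + ∫(2*x**2*cos(4*x**3 - 20)) dx.
Step 8. Substitute u = x**3 - 5, turning ∫(2*x**2*cos(4*x**3 - 20)) dx into ∫(2*cos(4*u)/3) du: now -3*x**4*log(x)/4 + 3*x**4/16 + 4*log(x) - 4*log(x - 1) + 4*log(x + 5) + ∫(2*cos(4*u)/3) du.
Step 9. Evaluate the standard form: now -3*x**4*log(x)/4 + 3*x**4/16 + 4*log(x) - 4*log(x - 1) + 4*log(x + 5) + sin(4*u)/6.
Step 10. Substitute back u = x**3 - 5: now -3*x**4*log(x)/4 + 3*x**4/16 + 4*log(x) - 4*log(x - 1) + 4*log(x + 5) + sin(4*x**3 - 20)/6.
Answer: -3*x**4*log(x)/4 + 3*x**4/16 + 4*log(x) - 4*log(x - 1) + 4*log(x + 5) + sin(4*x**3 - 20)/6.


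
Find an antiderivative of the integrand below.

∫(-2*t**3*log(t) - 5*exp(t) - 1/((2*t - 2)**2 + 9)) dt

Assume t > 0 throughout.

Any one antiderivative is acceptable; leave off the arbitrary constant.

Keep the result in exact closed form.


Answer: -t**4*log(t)/2 + t**4/8 - 5*exp(t) - atan(2*t/3 - 2/3)/6.


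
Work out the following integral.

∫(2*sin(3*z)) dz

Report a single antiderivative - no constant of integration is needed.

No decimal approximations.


Answer: -2*cos(3*z)/3.


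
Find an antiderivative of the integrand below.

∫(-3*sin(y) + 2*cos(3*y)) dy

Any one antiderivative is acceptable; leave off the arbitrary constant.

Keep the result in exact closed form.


Answer: 2*sin(3*y)/3 + 3*cos(y).


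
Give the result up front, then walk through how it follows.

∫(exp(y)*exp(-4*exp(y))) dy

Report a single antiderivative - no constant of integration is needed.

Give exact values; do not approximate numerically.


The answer is -exp(-4*exp(y))/4.
Step 1. Substitute u = exp(y), turning ∫(exp(y)*exp(-4*exp(y))) dy into ∫(exp(-4*u)) du: now ∫(exp(-4*u)) du.
Step 2. Evaluate the standard form: now -exp(-4*u)/4.
Step 3. Substitute back u = exp(y): now -exp(-4*exp(y))/4.
Answer: -exp(-4*exp(y))/4.


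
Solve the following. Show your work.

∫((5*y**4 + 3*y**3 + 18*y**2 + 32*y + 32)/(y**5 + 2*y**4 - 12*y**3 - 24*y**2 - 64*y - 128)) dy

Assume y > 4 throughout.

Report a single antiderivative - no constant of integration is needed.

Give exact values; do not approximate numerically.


Step 1. Decompose ∫((5*y**4 + 3*y**3 + 18*y**2 + 32*y + 32)/(y**5 + 2*y**4 - 12*y**3 - 24*y**2 - 64*y - 128)) dy by partial fractions, (5*y**4 + 3*y**3 + 18*y**2 + 32*y + 32)/(y**5 + 2*y**4 - 12*y**3 - 24*y**2 - 64*y - 128) = -1/(y**2 + 4) + 4/(y + 4) - 1/(y + 2) + 2/(y - 4): now ∫(2/(y - 4)) dy + ∫(-1/(y + 2)) dy + ∫(4/(y + 4)) dy + ∫(-1/(y**2 + 4)) dy.
Step 2. Evaluate the standard form [assuming y > 4]: now 2*log(y - 4) + ∫(-1/(y + 2)) dy + ∫(4/(y + 4)) dy + ∫(-1/(y**2 + 4)) dy.
Step 3. Evaluate the standard form [assuming y > -4]: now 2*log(y - 4) + 4*log(y + 4) + ∫(-1/(y + 2)) dy + ∫(-1/(y**2 + 4)) dy.
Step 4. Evaluate the standard form [assuming y > -2]: now 2*log(y - 4) - log(y + 2) + 4*log(y + 4) + ∫(-1/(y**2 + 4)) dy.
Step 5. Evaluate the standard form: now 2*log(y - 4) - log(y + 2) + 4*log(y + 4) - atan(y/2)/2.
Answer: 2*log(y - 4) - log(y + 2) + 4*log(y + 4) - atan(y/2)/2.


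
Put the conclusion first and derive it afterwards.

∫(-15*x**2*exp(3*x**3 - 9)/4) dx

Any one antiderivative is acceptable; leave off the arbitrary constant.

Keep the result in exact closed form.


The answer is -5*exp(3*x**3 - 9)/12.
Step 1. Substitute u = x**3 - 3, turning ∫(-15*x**2*exp(3*x**3 - 9)/4) dx into ∫(-5*exp(3*u)/4) du: now ∫(-5*exp(3*u)/4) du.
Step 2. Evaluate the standard form: now -5*exp(3*u)/12.
Step 3. Substitute back u = x**3 - 3: now -5*exp(3*x**3 - 9)/12.
Answer: -5*exp(3*x**3 - 9)/12.


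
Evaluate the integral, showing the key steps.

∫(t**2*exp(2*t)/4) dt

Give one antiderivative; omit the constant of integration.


Step 1. Integrate ∫(t**2*exp(2*t)/4) dt by parts with u = t**2, dv = (exp(2*t)/4) dt, so v = exp(2*t)/8: now t**2*exp(2*t)/8 + ∫(-t*exp(2*t)/4) dt.
Step 2. Integrate ∫(-t*exp(2*t)/4) dt by parts with u = t, dv = (-exp(2*t)/4) dt, so v = -exp(2*t)/8: now t**2*exp(2*t)/8 - t*exp(2*t)/8 + ∫(exp(2*t)/8) dt.
Step 3. Evaluate the standard form: now t**2*exp(2*t)/8 - t*exp(2*t)/8 + exp(2*t)/16.
Answer: t**2*exp(2*t)/8 - t*exp(2*t)/8 + exp(2*t)/16.


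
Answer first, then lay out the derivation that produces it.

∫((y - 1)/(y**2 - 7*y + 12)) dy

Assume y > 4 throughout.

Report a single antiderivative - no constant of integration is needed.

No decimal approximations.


The answer is 3*log(y - 4) - 2*log(y - 3).
Step 1. Decompose ∫((y - 1)/(y**2 - 7*y + 12)) dy by partial fractions, (y - 1)/(y**2 - 7*y + 12) = -2/(y - 3) + 3/(y - 4): now ∫(3/(y - 4)) dy + ∫(-2/(y - 3)) dy.
Step 2. Evaluate the standard form [assuming y > 3]: now -2*log(y - 3) + ∫(3/(y - 4)) dy.
Step 3. Evaluate the standard form [assuming y > 4]: now 3*log(y - 4) - 2*log(y - 3).
Answer: 3*log(y - 4) - 2*log(y - 3).


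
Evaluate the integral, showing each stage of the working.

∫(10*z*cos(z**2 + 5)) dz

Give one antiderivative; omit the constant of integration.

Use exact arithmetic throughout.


Step 1. Substitute u = z**2 + 5, turning ∫(10*z*cos(z**2 + 5)) dz into ∫(5*cos(u)) du: now ∫(5*cos(u)) du.
Step 2. Evaluate the standard form: now 5*sin(u).
Step 3. Substitute back u = z**2 + 5: now 5*sin(z**2 + 5).
Answer: 5*sin(z**2 + 5).


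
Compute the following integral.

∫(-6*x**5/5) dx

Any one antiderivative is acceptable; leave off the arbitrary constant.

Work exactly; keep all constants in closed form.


Answer: -x**6/5.


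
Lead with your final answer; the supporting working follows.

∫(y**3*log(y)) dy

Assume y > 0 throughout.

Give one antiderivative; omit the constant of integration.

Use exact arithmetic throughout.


The answer is y**4*log(y)/4 - y**4/16.
Step 1. Integrate ∫(y**3*log(y)) dy by parts with u = log(y), dv = (y**3) dy, so v = y**4/4 [assuming y > 0]: now y**4*log(y)/4 + ∫(-y**3/4) dy.
Step 2. Evaluate the standard form: now y**4*log(y)/4 - y**4/16.
Answer: y**4*log(y)/4 - y**4/16.


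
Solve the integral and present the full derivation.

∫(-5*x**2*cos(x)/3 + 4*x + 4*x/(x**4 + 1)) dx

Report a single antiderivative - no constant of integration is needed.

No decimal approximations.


Step 1. Rewrite: now ∫(4*x) dx + ∫(4*x/(x**4 + 1)) dx + ∫(-5*x**2*cos(x)/3) dx.
Step 2. Integrate ∫(-5*x**2*cos(x)/3) dx by parts with u = x**2, dv = (-5*cos(x)/3) dx, so v = -5*sin(x)/3: now -5*x**2*sin(x)/3 + ∫(4*x) dx + ∫(4*x/(x**4 + 1)) dx + ∫(10*x*sin(x)/3) dx.
Step 3. Integrate ∫(10*x*sin(x)/3) dx by parts with u = x, dv = (10*sin(x)/3) dx, so v = -10*cos(x)/3: now -5*x**2*sin(x)/3 - 10*x*cos(x)/3 + ∫(4*x) dx + ∫(4*x/(x**4 + 1)) dx + ∫(10*cos(x)/3) dx.
Step 4. Evaluate the standard form: now -5*x**2*sin(x)/3 - 10*x*cos(x)/3 + 10*sin(x)/3 + ∫(4*x) dx + ∫(4*x/(x**4 + 1)) dx.
Step 5. Substitute u = x**2, turning ∫(4*x/(x**4 + 1)) dx into ∫(2/(u**2 + 1)) du: now -5*x**2*sin(x)/3 - 10*x*cos(x)/3 + 10*sin(x)/3 + ∫(4*x) dx + ∫(2/(u**2 + 1)) du.
Step 6. Evaluate the standard form: now -5*x**2*sin(x)/3 - 10*x*cos(x)/3 + 10*sin(x)/3 + 2*atan(u) + ∫(4*x) dx.
Step 7. Substitute back u = x**2: now -5*x**2*sin(x)/3 - 10*x*cos(x)/3 + 10*sin(x)/3 + 2*atan(x**2) + ∫(4*x) dx.
Step 8. Evaluate the standard form: now -5*x**2*sin(x)/3 + 2*x**2 - 10*x*cos(x)/3 + 10*sin(x)/3 + 2*atan(x**2).
Answer: -5*x**2*sin(x)/3 + 2*x**2 - 10*x*cos(x)/3 + 10*sin(x)/3 + 2*atan(x**2).


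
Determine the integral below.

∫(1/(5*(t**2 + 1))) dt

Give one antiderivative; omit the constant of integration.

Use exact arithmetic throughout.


Answer: atan(t)/5.


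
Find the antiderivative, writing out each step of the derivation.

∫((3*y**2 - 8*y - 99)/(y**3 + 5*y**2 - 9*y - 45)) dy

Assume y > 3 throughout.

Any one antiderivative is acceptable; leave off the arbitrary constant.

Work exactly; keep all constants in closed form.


Step 1. Decompose ∫((3*y**2 - 8*y - 99)/(y**3 + 5*y**2 - 9*y - 45)) dy by partial fractions, (3*y**2 - 8*y - 99)/(y**3 + 5*y**2 - 9*y - 45) = 1/(y + 5) + 4/(y + 3) - 2/(y - 3): now ∫(-2/(y - 3)) dy + ∫(4/(y + 3)) dy + ∫(1/(y + 5)) dy.
Step 2. Evaluate the standard form [assuming y > -5]: now log(y + 5) + ∫(-2/(y - 3)) dy + ∫(4/(y + 3)) dy.
Step 3. Evaluate the standard form [assuming y > -3]: now 4*log(y + 3) + log(y + 5) + ∫(-2/(y - 3)) dy.
Step 4. Evaluate the standard form [assuming y > 3]: now -2*log(y - 3) + 4*log(y + 3) + log(y + 5).
Answer: -2*log(y - 3) + 4*log(y + 3) + log(y + 5).


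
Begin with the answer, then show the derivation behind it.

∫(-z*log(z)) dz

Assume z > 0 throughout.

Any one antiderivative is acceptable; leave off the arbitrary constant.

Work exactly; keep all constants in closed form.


The answer is -z**2*log(z)/2 + z**2/4.
Step 1. Integrate ∫(-z*log(z)) dz by parts with u = log(z), dv = (-z) dz, so v = -z**2/2 [assuming z > 0]: now -z**2*log(z)/2 + ∫(z/2) dz.
Step 2. Evaluate the standard form: now -z**2*log(z)/2 + z**2/4.
Answer: -z**2*log(z)/2 + z**2/4.


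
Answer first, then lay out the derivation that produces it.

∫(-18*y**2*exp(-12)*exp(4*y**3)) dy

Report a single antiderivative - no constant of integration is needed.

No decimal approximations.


The answer is -3*exp(4*y**3 - 12)/2.
Step 1. Substitute u = y**3 - 3, turning ∫(-18*y**2*exp(-12)*exp(4*y**3)) dy into ∫(-6*exp(4*u)) du: now ∫(-6*exp(4*u)) du.
Step 2. Evaluate the standard form: now -3*exp(4*u)/2.
Step 3. Substitute back u = y**3 - 3: now -3*exp(4*y**3 - 12)/2.
Answer: -3*exp(4*y**3 - 12)/2.


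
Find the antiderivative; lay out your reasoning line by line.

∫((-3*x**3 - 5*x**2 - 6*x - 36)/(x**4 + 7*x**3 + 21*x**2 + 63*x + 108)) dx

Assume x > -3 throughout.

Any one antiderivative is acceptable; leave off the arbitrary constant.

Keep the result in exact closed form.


Step 1. Decompose ∫((-3*x**3 - 5*x**2 - 6*x - 36)/(x**4 + 7*x**3 + 21*x**2 + 63*x + 108)) dx by partial fractions, (-3*x**3 - 5*x**2 - 6*x - 36)/(x**4 + 7*x**3 + 21*x**2 + 63*x + 108) = 3/(x**2 + 9) - 4/(x + 4) + 1/(x + 3): now ∫(1/(x + 3)) dx + ∫(-4/(x + 4)) dx + ∫(3/(x**2 + 9)) dx.
Step 2. Evaluate the standard form [assuming x > -3]: now log(x + 3) + ∫(-4/(x + 4)) dx + ∫(3/(x**2 + 9)) dx.
Step 3. Evaluate the standard form [assuming x > -4]: now log(x + 3) - 4*log(x + 4) + ∫(3/(x**2 + 9)) dx.
Step 4. Evaluate the standard form: now log(x + 3) - 4*log(x + 4) + atan(x/3).
Answer: log(x + 3) - 4*log(x + 4) + atan(x/3).


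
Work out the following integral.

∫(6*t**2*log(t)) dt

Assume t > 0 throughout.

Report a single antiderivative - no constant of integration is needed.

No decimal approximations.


Answer: 2*t**3*log(t) - 2*t**3/3.


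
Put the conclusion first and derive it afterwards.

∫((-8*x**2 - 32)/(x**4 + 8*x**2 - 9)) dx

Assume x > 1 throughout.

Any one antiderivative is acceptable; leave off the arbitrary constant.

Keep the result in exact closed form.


The answer is -2*log(x - 1) + 2*log(x + 1) - 4*atan(x/3)/3.
Step 1. Decompose ∫((-8*x**2 - 32)/(x**4 + 8*x**2 - 9)) dx by partial fractions, (-8*x**2 - 32)/(x**4 + 8*x**2 - 9) = -4/(x**2 + 9) + 2/(x + 1) - 2/(x - 1): now ∫(-2/(x - 1)) dx + ∫(2/(x + 1)) dx + ∫(-4/(x**2 + 9)) dx.
Step 2. Evaluate the standard form [assuming x > 1]: now -2*log(x - 1) + ∫(2/(x + 1)) dx + ∫(-4/(x**2 + 9)) dx.
Step 3. Evaluate the standard form [assuming x > -1]: now -2*log(x - 1) + 2*log(x + 1) + ∫(-4/(x**2 + 9)) dx.
Step 4. Evaluate the standard form: now -2*log(x - 1) + 2*log(x + 1) - 4*atan(x/3)/3.
Answer: -2*log(x - 1) + 2*log(x + 1) - 4*atan(x/3)/3.


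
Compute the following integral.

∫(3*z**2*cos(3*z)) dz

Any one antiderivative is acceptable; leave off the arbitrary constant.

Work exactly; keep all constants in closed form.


Answer: z**2*sin(3*z) + 2*z*cos(3*z)/3 - 2*sin(3*z)/9.


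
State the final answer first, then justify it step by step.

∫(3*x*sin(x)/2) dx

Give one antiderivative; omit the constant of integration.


The answer is -3*x*cos(x)/2 + 3*sin(x)/2.
Step 1. Integrate ∫(3*x*sin(x)/2) dx by parts with u = x, dv = (3*sin(x)/2) dx, so v = -3*cos(x)/2: now -3*x*cos(x)/2 + ∫(3*cos(x)/2) dx.
Step 2. Evaluate the standard form: now -3*x*cos(x)/2 + 3*sin(x)/2.
Answer: -3*x*cos(x)/2 + 3*sin(x)/2.


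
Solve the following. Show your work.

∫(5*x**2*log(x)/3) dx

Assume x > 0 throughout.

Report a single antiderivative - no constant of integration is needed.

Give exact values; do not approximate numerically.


Step 1. Integrate ∫(5*x**2*log(x)/3) dx by parts with u = log(x), dv = (5*x**2/3) dx, so v = 5*x**3/9 [assuming x > 0]: now 5*x**3*log(x)/9 + ∫(-5*x**2/9) dx.
Step 2. Evaluate the standard form: now 5*x**3*log(x)/9 - 5*x**3/27.
Answer: 5*x**3*log(x)/9 - 5*x**3/27.


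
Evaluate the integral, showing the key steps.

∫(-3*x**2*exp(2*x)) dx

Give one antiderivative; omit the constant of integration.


Step 1. Integrate ∫(-3*x**2*exp(2*x)) dx by parts with u = x**2, dv = (-3*exp(2*x)) dx, so v = -3*exp(2*x)/2: now -3*x**2*exp(2*x)/2 + ∫(3*x*exp(2*x)) dx.
Step 2. Integrate ∫(3*x*exp(2*x)) dx by parts with u = x, dv = (3*exp(2*x)) dx, so v = 3*exp(2*x)/2: now -3*x**2*exp(2*x)/2 + 3*x*exp(2*x)/2 + ∫(-3*exp(2*x)/2) dx.
Step 3. Evaluate the standard form: now -3*x**2*exp(2*x)/2 + 3*x*exp(2*x)/2 - 3*exp(2*x)/4.
Answer: -3*x**2*exp(2*x)/2 + 3*x*exp(2*x)/2 - 3*exp(2*x)/4.


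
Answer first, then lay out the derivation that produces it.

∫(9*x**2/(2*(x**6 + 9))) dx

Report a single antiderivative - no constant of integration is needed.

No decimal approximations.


The answer is atan(x**3/3)/2.
Step 1. Substitute u = x**3, turning ∫(9*x**2/(2*(x**6 + 9))) dx into ∫(3/(2*(u**2 + 9))) du: now ∫(3/(2*(u**2 + 9))) du.
Step 2. Evaluate the standard form: now atan(u/3)/2.
Step 3. Substitute back u = x**3: now atan(x**3/3)/2.
Answer: atan(x**3/3)/2.


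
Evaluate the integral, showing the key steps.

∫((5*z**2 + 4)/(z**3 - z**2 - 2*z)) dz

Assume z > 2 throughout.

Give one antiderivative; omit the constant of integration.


Step 1. Decompose ∫((5*z**2 + 4)/(z**3 - z**2 - 2*z)) dz by partial fractions, (5*z**2 + 4)/(z**3 - z**2 - 2*z) = 3/(z + 1) + 4/(z - 2) - 2/z: now ∫(-2/z) dz + ∫(4/(z - 2)) dz + ∫(3/(z + 1)) dz.
Step 2. Evaluate the standard form [assuming z > -1]: now 3*log(z + 1) + ∫(-2/z) dz + ∫(4/(z - 2)) dz.
Step 3. Evaluate the standard form [assuming z > 0]: now -2*log(z) + 3*log(z + 1) + ∫(4/(z - 2)) dz.
Step 4. Evaluate the standard form [assuming z > 2]: now -2*log(z) + 4*log(z - 2) + 3*log(z + 1).
Answer: -2*log(z) + 4*log(z - 2) + 3*log(z + 1).


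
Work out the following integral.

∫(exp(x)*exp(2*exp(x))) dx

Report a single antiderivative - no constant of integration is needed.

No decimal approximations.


Answer: exp(2*exp(x))/2.


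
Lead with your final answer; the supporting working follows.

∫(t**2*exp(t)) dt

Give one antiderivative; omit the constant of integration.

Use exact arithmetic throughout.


The answer is t**2*exp(t) - 2*t*exp(t) + 2*exp(t).
Step 1. Integrate ∫(t**2*exp(t)) dt by parts with u = t**2, dv = (exp(t)) dt, so v = exp(t): now t**2*exp(t) + ∫(-2*t*exp(t)) dt.
Step 2. Integrate ∫(-2*t*exp(t)) dt by parts with u = t, dv = (-2*exp(t)) dt, so v = -2*exp(t): now t**2*exp(t) - 2*t*exp(t) + ∫(2*exp(t)) dt.
Step 3. Evaluate the standard form: now t**2*exp(t) - 2*t*exp(t) + 2*exp(t).
Answer: t**2*exp(t) - 2*t*exp(t) + 2*exp(t).


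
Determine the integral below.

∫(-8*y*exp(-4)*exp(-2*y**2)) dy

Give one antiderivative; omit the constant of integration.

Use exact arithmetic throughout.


Answer: 2*exp(-2*y**2 - 4).


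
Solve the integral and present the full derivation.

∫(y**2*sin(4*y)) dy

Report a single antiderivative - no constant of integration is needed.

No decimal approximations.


Step 1. Integrate ∫(y**2*sin(4*y)) dy by parts with u = y**2, dv = (sin(4*y)) dy, so v = -cos(4*y)/4: now -y**2*cos(4*y)/4 + ∫(y*cos(4*y)/2) dy.
Step 2. Integrate ∫(y*cos(4*y)/2) dy by parts with u = y, dv = (cos(4*y)/2) dy, so v = sin(4*y)/8: now -y**2*cos(4*y)/4 + y*sin(4*y)/8 + ∫(-sin(4*y)/8) dy.
Step 3. Evaluate the standard form: now -y**2*cos(4*y)/4 + y*sin(4*y)/8 + cos(4*y)/32.
Answer: -y**2*cos(4*y)/4 + y*sin(4*y)/8 + cos(4*y)/32.


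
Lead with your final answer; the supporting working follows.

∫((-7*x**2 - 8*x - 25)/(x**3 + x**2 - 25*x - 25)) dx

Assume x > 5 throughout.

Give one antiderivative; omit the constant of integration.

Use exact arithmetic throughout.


The answer is -4*log(x - 5) + log(x + 1) - 4*log(x + 5).
Step 1. Decompose ∫((-7*x**2 - 8*x - 25)/(x**3 + x**2 - 25*x - 25)) dx by partial fractions, (-7*x**2 - 8*x - 25)/(x**3 + x**2 - 25*x - 25) = -4/(x + 5) + 1/(x + 1) - 4/(x - 5): now ∫(-4/(x - 5)) dx + ∫(1/(x + 1)) dx + ∫(-4/(x + 5)) dx.
Step 2. Evaluate the standard form [assuming x > -1]: now log(x + 1) + ∫(-4/(x - 5)) dx + ∫(-4/(x + 5)) dx.
Step 3. Evaluate the standard form [assuming x > -5]: now log(x + 1) - 4*log(x + 5) + ∫(-4/(x - 5)) dx.
Step 4. Evaluate the standard form [assuming x > 5]: now -4*log(x - 5) + log(x + 1) - 4*log(x + 5).
Answer: -4*log(x - 5) + log(x + 1) - 4*log(x + 5).


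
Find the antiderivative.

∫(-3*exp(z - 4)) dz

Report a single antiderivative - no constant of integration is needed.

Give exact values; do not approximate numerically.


Answer: -3*exp(z - 4).


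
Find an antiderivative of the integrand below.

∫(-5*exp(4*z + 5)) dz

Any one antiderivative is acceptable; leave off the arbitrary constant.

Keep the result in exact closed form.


Answer: -5*exp(4*z + 5)/4.
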